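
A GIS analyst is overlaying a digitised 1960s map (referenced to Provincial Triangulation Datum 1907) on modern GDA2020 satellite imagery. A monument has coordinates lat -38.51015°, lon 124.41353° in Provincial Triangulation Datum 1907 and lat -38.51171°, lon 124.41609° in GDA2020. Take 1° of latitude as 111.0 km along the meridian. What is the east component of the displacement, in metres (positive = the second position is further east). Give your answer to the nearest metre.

Δφ = -38.51171° − -38.51015° = -0.00156°; Δλ = 124.41609° − 124.41353° = +0.00256°.
ΔN = Δφ × 111000 = -173.2 m; ΔE = Δλ × 111000 × cos(-38.51015°) = +0.00256 × 111000 × 0.782498 = 222.4 m.

ΔE = 222 m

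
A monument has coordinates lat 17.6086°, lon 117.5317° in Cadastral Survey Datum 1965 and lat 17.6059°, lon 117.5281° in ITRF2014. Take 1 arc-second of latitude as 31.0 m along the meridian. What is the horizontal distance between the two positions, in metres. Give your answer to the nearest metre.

487 m

Δφ = 17.6059° − 17.6086° = -0.0027°; Δλ = 117.5281° − 117.5317° = -0.0036°.
1° of latitude = 3600 × 31.00 = 111600 m.
ΔN = Δφ × 111600 = -301.3 m; ΔE = Δλ × 111600 × cos(17.6086°) = -0.0036 × 111600 × 0.953145 = -382.9 m.
Distance = √(ΔE² + ΔN²) = √((-382.9)² + (-301.3)²) = 487.3 m.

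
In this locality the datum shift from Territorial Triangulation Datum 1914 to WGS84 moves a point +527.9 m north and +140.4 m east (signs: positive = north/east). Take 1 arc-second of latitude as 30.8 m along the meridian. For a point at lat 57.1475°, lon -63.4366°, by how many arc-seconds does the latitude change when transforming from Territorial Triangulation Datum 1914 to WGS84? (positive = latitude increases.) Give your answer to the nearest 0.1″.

Δφ = 17.1″

1″ of latitude = 30.80 m, so Δφ = 527.9 / 30.80 = 17.140″.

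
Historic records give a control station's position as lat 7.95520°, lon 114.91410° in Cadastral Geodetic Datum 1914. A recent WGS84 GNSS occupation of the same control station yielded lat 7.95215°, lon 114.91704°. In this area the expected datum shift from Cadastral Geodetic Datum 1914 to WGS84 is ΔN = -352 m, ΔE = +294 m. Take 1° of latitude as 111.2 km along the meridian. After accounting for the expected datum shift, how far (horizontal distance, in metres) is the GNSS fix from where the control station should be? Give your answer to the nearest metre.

Observed coordinate differences: Δφ = -0.00305°, Δλ = +0.00294°.
Converting to metres (1° lat = 111200 m, cos φ = 0.990377): observed ΔN = -339.2 m, observed ΔE = 323.8 m.
Subtracting the expected shift leaves a residual of -339.2 − (-352) = 12.8 m north and 323.8 − (294) = 29.8 m east.
Residual distance = √(12.8² + 29.8²) = 32.4 m.

32 m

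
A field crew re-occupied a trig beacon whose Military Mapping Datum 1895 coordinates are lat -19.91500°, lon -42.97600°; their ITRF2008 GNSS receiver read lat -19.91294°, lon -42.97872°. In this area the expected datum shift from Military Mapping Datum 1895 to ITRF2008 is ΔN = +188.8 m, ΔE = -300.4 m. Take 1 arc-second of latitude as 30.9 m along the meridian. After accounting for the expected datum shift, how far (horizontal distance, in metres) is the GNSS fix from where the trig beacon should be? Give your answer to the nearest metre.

Observed coordinate differences: Δφ = +0.00206°, Δλ = -0.00272°.
Converting to metres (1° lat = 111240 m, cos φ = 0.940199): observed ΔN = 229.2 m, observed ΔE = -284.5 m.
Subtracting the expected shift leaves a residual of 229.2 − (188.8) = 40.4 m north and -284.5 − (-300.4) = 15.9 m east.
Residual distance = √(40.4² + 15.9²) = 43.4 m.

43 m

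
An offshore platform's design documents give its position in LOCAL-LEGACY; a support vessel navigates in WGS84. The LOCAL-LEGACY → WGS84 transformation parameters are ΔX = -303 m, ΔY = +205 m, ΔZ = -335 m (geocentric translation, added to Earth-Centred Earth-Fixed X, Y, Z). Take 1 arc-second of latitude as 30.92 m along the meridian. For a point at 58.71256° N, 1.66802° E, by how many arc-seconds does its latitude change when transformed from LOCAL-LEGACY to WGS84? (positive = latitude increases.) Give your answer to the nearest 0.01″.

sin φ = 0.854573, cos φ = 0.519332, sin λ = 0.029108, cos λ = 0.999576.
North component: ΔN = −sin φ cos λ·ΔX − sin φ sin λ·ΔY + cos φ·ΔZ = −(0.854573)(0.999576)(-303) − (0.854573)(0.029108)(205) + (0.519332)(-335) = 79.75 m.
1° of latitude spans 3600 × 30.92 = 111312 m, so Δφ = 79.75 / 111312 × 3600 = 2.579″.

Δφ = 2.58″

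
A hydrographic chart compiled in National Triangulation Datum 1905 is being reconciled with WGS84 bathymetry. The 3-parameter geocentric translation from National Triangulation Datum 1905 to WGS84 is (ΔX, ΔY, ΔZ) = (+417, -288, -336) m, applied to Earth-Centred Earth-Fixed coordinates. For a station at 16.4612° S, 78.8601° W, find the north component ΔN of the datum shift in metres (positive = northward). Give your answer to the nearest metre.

The local north axis is (−sin φ cos λ, −sin φ sin λ, cos φ), giving ΔN = 22.830 + 80.072 − 322.228 = -219.33 m.

ΔN = -219 m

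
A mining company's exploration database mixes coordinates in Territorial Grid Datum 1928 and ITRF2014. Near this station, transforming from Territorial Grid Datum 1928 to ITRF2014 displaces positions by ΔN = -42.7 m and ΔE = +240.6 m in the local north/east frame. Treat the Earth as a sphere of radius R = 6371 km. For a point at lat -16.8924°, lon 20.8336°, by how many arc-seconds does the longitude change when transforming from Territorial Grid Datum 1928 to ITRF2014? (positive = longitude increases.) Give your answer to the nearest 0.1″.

Δλ = 8.1″

At latitude -16.8924°, cos φ = 0.956852.
One radian of longitude at latitude φ spans R cos φ, so Δλ = ΔE / (R cos φ) = 240.6 / (6371000 × 0.956852) = 3.9468e-05 rad = 8.141″.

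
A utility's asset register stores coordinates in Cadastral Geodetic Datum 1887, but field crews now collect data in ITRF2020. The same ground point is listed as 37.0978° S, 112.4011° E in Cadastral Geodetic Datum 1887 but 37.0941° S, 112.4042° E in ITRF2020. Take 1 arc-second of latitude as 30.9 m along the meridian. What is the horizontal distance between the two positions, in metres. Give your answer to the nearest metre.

Δφ = -37.0941° − -37.0978° = +0.0037°; Δλ = 112.4042° − 112.4011° = +0.0031°.
1° of latitude = 3600 × 30.90 = 111240 m.
ΔN = Δφ × 111240 = 411.6 m; ΔE = Δλ × 111240 × cos(-37.0978°) = +0.0031 × 111240 × 0.797607 = 275.1 m.
Distance = √(ΔE² + ΔN²) = √(275.1² + 411.6²) = 495.0 m.

495 m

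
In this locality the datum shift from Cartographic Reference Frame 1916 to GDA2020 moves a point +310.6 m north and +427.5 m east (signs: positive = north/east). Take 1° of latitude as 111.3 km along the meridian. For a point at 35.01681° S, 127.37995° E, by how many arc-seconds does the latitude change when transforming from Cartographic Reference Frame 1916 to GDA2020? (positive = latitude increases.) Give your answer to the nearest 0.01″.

Δφ = 10.05″

1° of latitude = 111.3 km, so Δφ = 310.6 / 111300 = 0.0027907° = 10.046″.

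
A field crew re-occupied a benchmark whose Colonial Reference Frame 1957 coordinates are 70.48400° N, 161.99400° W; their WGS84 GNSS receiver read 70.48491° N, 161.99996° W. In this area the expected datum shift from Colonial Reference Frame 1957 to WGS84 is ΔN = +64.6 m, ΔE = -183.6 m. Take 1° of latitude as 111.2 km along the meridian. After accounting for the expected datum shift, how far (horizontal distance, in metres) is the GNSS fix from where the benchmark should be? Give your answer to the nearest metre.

Observed coordinate differences: Δφ = +0.00091°, Δλ = -0.00596°.
Converting to metres (1° lat = 111200 m, cos φ = 0.334070): observed ΔN = 101.2 m, observed ΔE = -221.4 m.
Subtracting the expected shift leaves a residual of 101.2 − (64.6) = 36.6 m north and -221.4 − (-183.6) = -37.8 m east.
Residual distance = √(36.6² + (-37.8)²) = 52.6 m.

53 m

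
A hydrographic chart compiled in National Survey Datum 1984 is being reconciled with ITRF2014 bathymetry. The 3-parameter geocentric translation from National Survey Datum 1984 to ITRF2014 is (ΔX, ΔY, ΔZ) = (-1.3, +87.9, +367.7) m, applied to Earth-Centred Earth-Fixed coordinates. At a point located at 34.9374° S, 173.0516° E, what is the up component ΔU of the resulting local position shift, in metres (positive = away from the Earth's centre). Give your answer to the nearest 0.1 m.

At φ = -34.9374°, λ = 173.0516°: sin φ = -0.572681, cos φ = 0.819778, sin λ = 0.120975, cos λ = -0.992656.
ΔU = cos φ cos λ·ΔX + cos φ sin λ·ΔY + sin φ·ΔZ = (0.819778)(-0.992656)(-1.3) + (0.819778)(0.120975)(87.9) + (-0.572681)(367.7) = -200.80 m.

ΔU = -200.8 m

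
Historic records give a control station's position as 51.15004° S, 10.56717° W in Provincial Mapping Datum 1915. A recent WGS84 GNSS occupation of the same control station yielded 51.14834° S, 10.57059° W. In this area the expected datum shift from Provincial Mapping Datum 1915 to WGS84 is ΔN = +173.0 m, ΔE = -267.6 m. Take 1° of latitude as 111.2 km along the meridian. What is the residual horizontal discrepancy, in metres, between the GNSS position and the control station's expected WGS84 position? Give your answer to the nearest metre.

Observed coordinate differences: Δφ = +0.00170°, Δλ = -0.00342°.
Converting to metres (1° lat = 111200 m, cos φ = 0.627283): observed ΔN = 189.0 m, observed ΔE = -238.6 m.
Subtracting the expected shift leaves a residual of 189.0 − (173.0) = 16.0 m north and -238.6 − (-267.6) = 29.0 m east.
Residual distance = √(16.0² + 29.0²) = 33.2 m.

33 m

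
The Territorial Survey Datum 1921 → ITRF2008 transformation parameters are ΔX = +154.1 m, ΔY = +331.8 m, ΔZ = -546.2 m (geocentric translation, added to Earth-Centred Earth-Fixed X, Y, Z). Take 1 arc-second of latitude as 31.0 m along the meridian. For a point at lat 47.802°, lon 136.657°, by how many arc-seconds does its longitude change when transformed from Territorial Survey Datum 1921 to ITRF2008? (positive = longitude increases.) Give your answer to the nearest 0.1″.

Δλ = -16.7″

sin φ = 0.740828, cos φ = 0.671695, sin λ = 0.686364, cos λ = -0.727258.
East component: ΔE = −sin λ·ΔX + cos λ·ΔY = −(0.686364)(154.1) + (-0.727258)(331.8) = -347.07 m.
1° of latitude spans 3600 × 31.00 = 111600 m; at latitude φ, 1° of longitude spans that × cos φ = 74961.1 m, so Δλ = -347.07 / 74961.1 × 3600 = -16.668″.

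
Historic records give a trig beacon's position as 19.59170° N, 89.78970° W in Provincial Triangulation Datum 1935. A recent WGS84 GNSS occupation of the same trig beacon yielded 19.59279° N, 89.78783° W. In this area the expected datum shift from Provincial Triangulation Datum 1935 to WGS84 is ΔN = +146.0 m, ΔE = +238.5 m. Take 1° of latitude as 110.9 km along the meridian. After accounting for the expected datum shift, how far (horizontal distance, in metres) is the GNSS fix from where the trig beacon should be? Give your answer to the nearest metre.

Observed coordinate differences: Δφ = +0.00109°, Δλ = +0.00187°.
Converting to metres (1° lat = 110900 m, cos φ = 0.942106): observed ΔN = 120.9 m, observed ΔE = 195.4 m.
Subtracting the expected shift leaves a residual of 120.9 − (146.0) = -25.1 m north and 195.4 − (238.5) = -43.1 m east.
Residual distance = √((-25.1)² + (-43.1)²) = 49.9 m.

50 m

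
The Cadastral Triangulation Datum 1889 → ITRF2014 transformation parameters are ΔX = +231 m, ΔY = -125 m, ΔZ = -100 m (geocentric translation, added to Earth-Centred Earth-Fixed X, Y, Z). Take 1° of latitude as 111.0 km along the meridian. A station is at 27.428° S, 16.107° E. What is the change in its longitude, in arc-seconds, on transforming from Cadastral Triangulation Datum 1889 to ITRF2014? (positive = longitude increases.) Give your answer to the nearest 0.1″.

sin φ = -0.460634, cos φ = 0.887590, sin λ = 0.277432, cos λ = 0.960745.
East component: ΔE = −sin λ·ΔX + cos λ·ΔY = −(0.277432)(231) + (0.960745)(-125) = -184.18 m.
1° of latitude spans 111000 m; at latitude φ, 1° of longitude spans that × cos φ = 98522.5 m, so Δλ = -184.18 / 98522.5 × 3600 = -6.730″.

Δλ = -6.7″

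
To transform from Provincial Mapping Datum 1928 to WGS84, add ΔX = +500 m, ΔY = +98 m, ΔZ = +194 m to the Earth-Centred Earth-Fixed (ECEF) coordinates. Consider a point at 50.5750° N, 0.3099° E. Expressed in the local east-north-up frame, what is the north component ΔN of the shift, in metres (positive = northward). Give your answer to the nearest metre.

At φ = 50.5750°, λ = 0.3099°: sin φ = 0.772457, cos φ = 0.635068, sin λ = 0.005409, cos λ = 0.999985.
ΔN = −sin φ cos λ·ΔX − sin φ sin λ·ΔY + cos φ·ΔZ = −(0.772457)(0.999985)(500) − (0.772457)(0.005409)(98) + (0.635068)(194) = -263.43 m.

ΔN = -263 m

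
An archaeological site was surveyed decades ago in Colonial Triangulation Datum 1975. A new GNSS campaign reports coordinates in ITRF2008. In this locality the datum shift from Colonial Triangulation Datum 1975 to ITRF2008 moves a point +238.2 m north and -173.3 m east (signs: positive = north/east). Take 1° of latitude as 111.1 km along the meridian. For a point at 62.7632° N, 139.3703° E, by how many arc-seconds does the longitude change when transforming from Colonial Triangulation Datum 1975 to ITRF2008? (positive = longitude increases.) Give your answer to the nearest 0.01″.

At latitude 62.7632°, cos φ = 0.457669.
1° of longitude at this latitude = 111.1 × cos φ = 50.85 km, so Δλ = -173.3 / 50847.0 = -0.0034083° = -12.270″.

Δλ = -12.27″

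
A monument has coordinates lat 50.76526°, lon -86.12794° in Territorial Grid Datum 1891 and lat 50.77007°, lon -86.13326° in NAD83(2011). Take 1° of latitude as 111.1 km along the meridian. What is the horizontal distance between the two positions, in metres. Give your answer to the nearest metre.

652 m

Δφ = 50.77007° − 50.76526° = +0.00481°; Δλ = -86.13326° − -86.12794° = -0.00532°.
ΔN = Δφ × 111100 = 534.4 m; ΔE = Δλ × 111100 × cos(50.76526°) = -0.00532 × 111100 × 0.632499 = -373.8 m.
Distance = √(ΔE² + ΔN²) = √((-373.8)² + 534.4²) = 652.2 m.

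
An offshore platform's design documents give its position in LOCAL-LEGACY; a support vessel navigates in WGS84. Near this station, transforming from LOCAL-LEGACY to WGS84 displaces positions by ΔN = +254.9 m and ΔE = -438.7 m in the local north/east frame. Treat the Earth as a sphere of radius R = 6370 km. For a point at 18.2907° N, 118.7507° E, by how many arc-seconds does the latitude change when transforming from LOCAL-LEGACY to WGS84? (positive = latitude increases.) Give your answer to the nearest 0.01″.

On a sphere of radius R, 1 rad of latitude = R, so Δφ = ΔN / R = 254.9 / 6370000 = 4.0016e-05 rad = 8.254″.

Δφ = 8.25″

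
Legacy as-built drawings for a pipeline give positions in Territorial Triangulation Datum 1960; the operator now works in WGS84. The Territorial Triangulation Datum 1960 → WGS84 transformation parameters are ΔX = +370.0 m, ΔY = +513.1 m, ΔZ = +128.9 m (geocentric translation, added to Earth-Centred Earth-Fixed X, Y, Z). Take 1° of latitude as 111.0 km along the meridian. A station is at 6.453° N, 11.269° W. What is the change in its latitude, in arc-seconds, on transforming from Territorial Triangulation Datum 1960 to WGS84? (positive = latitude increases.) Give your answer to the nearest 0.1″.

Δφ = 3.2″

sin φ = 0.112388, cos φ = 0.993664, sin λ = -0.195416, cos λ = 0.980721.
North component: ΔN = −sin φ cos λ·ΔX − sin φ sin λ·ΔY + cos φ·ΔZ = −(0.112388)(0.980721)(370.0) − (0.112388)(-0.195416)(513.1) + (0.993664)(128.9) = 98.57 m.
1° of latitude spans 111000 m, so Δφ = 98.57 / 111000 × 3600 = 3.197″.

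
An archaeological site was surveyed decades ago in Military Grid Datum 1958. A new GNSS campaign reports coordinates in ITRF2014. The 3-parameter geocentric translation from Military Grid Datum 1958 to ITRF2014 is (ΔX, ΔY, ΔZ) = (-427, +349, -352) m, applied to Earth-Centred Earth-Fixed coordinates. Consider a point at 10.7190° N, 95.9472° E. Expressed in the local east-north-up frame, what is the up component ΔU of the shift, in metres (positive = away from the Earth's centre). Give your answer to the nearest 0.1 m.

At φ = 10.7190°, λ = 95.9472°: sin φ = 0.185992, cos φ = 0.982551, sin λ = 0.994618, cos λ = -0.103612.
ΔU = cos φ cos λ·ΔX + cos φ sin λ·ΔY + sin φ·ΔZ = (0.982551)(-0.103612)(-427) + (0.982551)(0.994618)(349) + (0.185992)(-352) = 319.07 m.

ΔU = 319.1 m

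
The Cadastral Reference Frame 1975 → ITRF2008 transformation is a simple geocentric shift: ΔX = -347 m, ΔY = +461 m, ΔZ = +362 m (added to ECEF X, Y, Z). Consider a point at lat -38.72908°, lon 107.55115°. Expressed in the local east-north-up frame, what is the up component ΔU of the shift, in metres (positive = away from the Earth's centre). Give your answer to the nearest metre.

At φ = -38.72908°, λ = 107.55115°: sin φ = -0.625639, cos φ = 0.780113, sin λ = 0.953448, cos λ = -0.301557.
ΔU = cos φ cos λ·ΔX + cos φ sin λ·ΔY + sin φ·ΔZ = (0.780113)(-0.301557)(-347) + (0.780113)(0.953448)(461) + (-0.625639)(362) = 198.04 m.

ΔU = 198 m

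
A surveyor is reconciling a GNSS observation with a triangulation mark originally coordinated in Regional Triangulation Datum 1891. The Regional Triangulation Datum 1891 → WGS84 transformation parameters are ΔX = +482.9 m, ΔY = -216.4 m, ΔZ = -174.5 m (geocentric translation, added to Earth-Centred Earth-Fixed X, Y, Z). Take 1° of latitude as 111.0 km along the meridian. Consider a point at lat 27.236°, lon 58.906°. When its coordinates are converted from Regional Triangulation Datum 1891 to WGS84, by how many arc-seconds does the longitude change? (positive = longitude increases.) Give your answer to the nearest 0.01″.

Δλ = -19.16″

sin φ = 0.457657, cos φ = 0.889129, sin λ = 0.856321, cos λ = 0.516444.
East component: ΔE = −sin λ·ΔX + cos λ·ΔY = −(0.856321)(482.9) + (0.516444)(-216.4) = -525.28 m.
1° of latitude spans 111000 m; at latitude φ, 1° of longitude spans that × cos φ = 98693.3 m, so Δλ = -525.28 / 98693.3 × 3600 = -19.160″.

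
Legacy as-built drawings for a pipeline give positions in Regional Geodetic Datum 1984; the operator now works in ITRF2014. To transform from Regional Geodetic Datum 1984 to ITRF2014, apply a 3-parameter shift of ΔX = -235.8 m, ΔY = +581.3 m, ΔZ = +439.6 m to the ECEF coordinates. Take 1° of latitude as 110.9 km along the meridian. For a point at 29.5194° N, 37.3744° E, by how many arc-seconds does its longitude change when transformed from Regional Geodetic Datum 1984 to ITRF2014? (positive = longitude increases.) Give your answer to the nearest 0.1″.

sin φ = 0.492718, cos φ = 0.870189, sin λ = 0.607021, cos λ = 0.794686.
East component: ΔE = −sin λ·ΔX + cos λ·ΔY = −(0.607021)(-235.8) + (0.794686)(581.3) = 605.09 m.
1° of latitude spans 110900 m; at latitude φ, 1° of longitude spans that × cos φ = 96504.0 m, so Δλ = 605.09 / 96504.0 × 3600 = 22.572″.

Δλ = 22.6″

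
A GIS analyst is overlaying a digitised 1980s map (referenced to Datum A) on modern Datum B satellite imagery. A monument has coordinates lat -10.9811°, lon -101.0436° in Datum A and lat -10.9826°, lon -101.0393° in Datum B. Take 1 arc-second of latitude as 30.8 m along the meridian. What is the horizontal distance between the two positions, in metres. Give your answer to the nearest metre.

497 m

Δφ = -10.9826° − -10.9811° = -0.0015°; Δλ = -101.0393° − -101.0436° = +0.0043°.
1° of latitude = 3600 × 30.80 = 110880 m.
ΔN = Δφ × 110880 = -166.3 m; ΔE = Δλ × 110880 × cos(-10.9811°) = +0.0043 × 110880 × 0.981690 = 468.1 m.
Distance = √(ΔE² + ΔN²) = √(468.1² + (-166.3)²) = 496.7 m.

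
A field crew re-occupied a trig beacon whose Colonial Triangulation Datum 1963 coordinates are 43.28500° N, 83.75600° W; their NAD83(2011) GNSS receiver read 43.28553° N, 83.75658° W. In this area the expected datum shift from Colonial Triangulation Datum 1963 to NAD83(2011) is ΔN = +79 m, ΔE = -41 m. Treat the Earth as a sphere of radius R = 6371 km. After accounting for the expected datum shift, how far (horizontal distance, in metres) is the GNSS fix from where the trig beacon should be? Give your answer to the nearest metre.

Observed coordinate differences: Δφ = +0.00053°, Δλ = -0.00058°.
Converting to metres (1° lat = 111195 m, cos φ = 0.727952): observed ΔN = 58.9 m, observed ΔE = -46.9 m.
Subtracting the expected shift leaves a residual of 58.9 − (79) = -20.1 m north and -46.9 − (-41) = -5.9 m east.
Residual distance = √((-20.1)² + (-5.9)²) = 20.9 m.

21 m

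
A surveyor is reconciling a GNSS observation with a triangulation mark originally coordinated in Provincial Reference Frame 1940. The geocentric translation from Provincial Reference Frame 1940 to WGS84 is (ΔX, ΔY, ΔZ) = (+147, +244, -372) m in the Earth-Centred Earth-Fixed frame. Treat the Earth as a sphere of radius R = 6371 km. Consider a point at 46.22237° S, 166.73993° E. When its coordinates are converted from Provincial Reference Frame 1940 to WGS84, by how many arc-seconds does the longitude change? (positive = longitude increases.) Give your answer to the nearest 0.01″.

sin φ = -0.722030, cos φ = 0.691861, sin λ = 0.229371, cos λ = -0.973339.
East component: ΔE = −sin λ·ΔX + cos λ·ΔY = −(0.229371)(147) + (-0.973339)(244) = -271.21 m.
1° of latitude spans πR/180 = 111195 m; at latitude φ, 1° of longitude spans that × cos φ = 76931.5 m, so Δλ = -271.21 / 76931.5 × 3600 = -12.691″.

Δλ = -12.69″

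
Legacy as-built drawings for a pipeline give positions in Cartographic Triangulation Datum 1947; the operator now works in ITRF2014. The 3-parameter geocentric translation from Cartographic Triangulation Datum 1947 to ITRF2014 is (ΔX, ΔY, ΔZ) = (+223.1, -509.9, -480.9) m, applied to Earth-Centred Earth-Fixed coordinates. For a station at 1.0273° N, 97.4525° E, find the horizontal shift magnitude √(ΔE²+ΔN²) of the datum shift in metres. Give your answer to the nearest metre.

The local east axis at (φ, λ) is (−sin λ, cos λ, 0), so ΔE = −sin(97.4525°)·223.1 + cos(97.4525°)·(-509.9) = -155.08 m.
The local north axis is (−sin φ cos λ, −sin φ sin λ, cos φ), giving ΔN = 0.519 + 9.065 − 480.823 = -471.24 m.
Horizontal magnitude = √(ΔE² + ΔN²) = √((-155.08)² + (-471.24)²) = 496.10 m.

496 m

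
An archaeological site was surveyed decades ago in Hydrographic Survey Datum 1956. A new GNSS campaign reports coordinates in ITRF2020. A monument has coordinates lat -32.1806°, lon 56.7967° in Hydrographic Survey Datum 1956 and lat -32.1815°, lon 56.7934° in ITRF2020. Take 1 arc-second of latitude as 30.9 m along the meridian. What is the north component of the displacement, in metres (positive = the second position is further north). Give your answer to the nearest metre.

ΔN = -100 m

Δφ = -32.1815° − -32.1806° = -0.0009°; Δλ = 56.7934° − 56.7967° = -0.0033°.
1° of latitude = 3600 × 30.90 = 111240 m.
ΔN = Δφ × 111240 = -100.1 m; ΔE = Δλ × 111240 × cos(-32.1806°) = -0.0033 × 111240 × 0.846374 = -310.7 m.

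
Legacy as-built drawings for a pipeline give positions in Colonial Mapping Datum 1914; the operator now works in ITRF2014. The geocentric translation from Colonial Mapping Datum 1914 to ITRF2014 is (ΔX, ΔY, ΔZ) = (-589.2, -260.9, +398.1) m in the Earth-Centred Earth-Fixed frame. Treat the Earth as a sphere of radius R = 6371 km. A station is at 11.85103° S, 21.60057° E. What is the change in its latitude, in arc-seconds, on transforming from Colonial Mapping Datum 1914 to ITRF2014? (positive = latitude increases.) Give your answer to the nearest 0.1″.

Δφ = 8.3″

sin φ = -0.205368, cos φ = 0.978685, sin λ = 0.368134, cos λ = 0.929773.
North component: ΔN = −sin φ cos λ·ΔX − sin φ sin λ·ΔY + cos φ·ΔZ = −(-0.205368)(0.929773)(-589.2) − (-0.205368)(0.368134)(-260.9) + (0.978685)(398.1) = 257.38 m.
1° of latitude spans πR/180 = 111195 m, so Δφ = 257.38 / 111195 × 3600 = 8.333″.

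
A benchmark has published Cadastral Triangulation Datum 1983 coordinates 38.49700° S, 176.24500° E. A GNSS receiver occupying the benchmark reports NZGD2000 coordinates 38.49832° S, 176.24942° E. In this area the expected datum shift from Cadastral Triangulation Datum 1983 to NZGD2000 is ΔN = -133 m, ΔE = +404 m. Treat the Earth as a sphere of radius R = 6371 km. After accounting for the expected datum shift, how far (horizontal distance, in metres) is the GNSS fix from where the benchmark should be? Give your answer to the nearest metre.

24 m

Observed coordinate differences: Δφ = -0.00132°, Δλ = +0.00442°.
Converting to metres (1° lat = 111195 m, cos φ = 0.782641): observed ΔN = -146.8 m, observed ΔE = 384.7 m.
Subtracting the expected shift leaves a residual of -146.8 − (-133) = -13.8 m north and 384.7 − (404) = -19.3 m east.
Residual distance = √((-13.8)² + (-19.3)²) = 23.8 m.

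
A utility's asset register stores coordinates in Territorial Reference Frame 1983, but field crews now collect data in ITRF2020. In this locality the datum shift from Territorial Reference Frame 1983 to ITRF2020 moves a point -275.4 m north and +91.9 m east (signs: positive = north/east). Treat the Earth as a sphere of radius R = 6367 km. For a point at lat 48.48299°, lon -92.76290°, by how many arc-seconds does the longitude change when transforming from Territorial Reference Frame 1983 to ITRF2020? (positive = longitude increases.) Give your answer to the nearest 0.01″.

Δλ = 4.49″

At latitude 48.48299°, cos φ = 0.662842.
One radian of longitude at latitude φ spans R cos φ, so Δλ = ΔE / (R cos φ) = 91.9 / (6367000 × 0.662842) = 2.1776e-05 rad = 4.492″.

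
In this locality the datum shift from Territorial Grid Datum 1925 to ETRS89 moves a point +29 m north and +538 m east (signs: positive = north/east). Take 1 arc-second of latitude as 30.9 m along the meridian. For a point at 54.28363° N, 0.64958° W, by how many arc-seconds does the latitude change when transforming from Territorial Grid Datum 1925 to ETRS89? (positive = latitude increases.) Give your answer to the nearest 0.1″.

Δφ = 0.9″

1″ of latitude = 30.90 m, so Δφ = 29.0 / 30.90 = 0.939″.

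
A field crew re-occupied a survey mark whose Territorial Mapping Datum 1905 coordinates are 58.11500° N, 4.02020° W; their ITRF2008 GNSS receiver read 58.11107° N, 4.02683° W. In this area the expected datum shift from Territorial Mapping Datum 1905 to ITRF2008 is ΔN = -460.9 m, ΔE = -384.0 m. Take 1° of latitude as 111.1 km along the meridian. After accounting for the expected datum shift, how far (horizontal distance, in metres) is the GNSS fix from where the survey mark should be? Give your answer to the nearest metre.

Observed coordinate differences: Δφ = -0.00393°, Δλ = -0.00663°.
Converting to metres (1° lat = 111100 m, cos φ = 0.528216): observed ΔN = -436.6 m, observed ΔE = -389.1 m.
Subtracting the expected shift leaves a residual of -436.6 − (-460.9) = 24.3 m north and -389.1 − (-384.0) = -5.1 m east.
Residual distance = √(24.3² + (-5.1)²) = 24.8 m.

25 m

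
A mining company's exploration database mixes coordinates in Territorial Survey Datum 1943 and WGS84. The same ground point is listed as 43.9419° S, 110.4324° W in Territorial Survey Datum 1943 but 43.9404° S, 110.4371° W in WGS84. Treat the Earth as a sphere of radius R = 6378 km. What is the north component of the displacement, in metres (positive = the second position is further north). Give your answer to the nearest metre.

Δφ = -43.9404° − -43.9419° = +0.0015°; Δλ = -110.4371° − -110.4324° = -0.0047°.
1° along a meridian = πR/180 = 111317 m.
ΔN = Δφ × 111317 = 167.0 m; ΔE = Δλ × 111317 × cos(-43.9419°) = -0.0047 × 111317 × 0.720044 = -376.7 m.

ΔN = 167 m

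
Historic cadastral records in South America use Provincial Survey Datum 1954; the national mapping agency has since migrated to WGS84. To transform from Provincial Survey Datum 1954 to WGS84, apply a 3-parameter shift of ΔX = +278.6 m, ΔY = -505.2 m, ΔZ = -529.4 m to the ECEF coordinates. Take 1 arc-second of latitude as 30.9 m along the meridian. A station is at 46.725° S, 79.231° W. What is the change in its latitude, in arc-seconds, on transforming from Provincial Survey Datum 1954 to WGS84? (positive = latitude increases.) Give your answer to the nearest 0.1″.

Δφ = 1.2″

sin φ = -0.728072, cos φ = 0.685501, sin λ = -0.982388, cos λ = 0.186850.
North component: ΔN = −sin φ cos λ·ΔX − sin φ sin λ·ΔY + cos φ·ΔZ = −(-0.728072)(0.186850)(278.6) − (-0.728072)(-0.982388)(-505.2) + (0.685501)(-529.4) = 36.34 m.
1° of latitude spans 3600 × 30.90 = 111240 m, so Δφ = 36.34 / 111240 × 3600 = 1.176″.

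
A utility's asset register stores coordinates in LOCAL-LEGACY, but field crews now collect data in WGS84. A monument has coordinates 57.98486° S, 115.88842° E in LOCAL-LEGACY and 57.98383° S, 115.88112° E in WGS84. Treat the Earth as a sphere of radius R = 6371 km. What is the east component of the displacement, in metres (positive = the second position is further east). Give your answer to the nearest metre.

ΔE = -430 m

Δφ = -57.98383° − -57.98486° = +0.00103°; Δλ = 115.88112° − 115.88842° = -0.00730°.
1° along a meridian = πR/180 = 111195 m.
ΔN = Δφ × 111195 = 114.5 m; ΔE = Δλ × 111195 × cos(-57.98486°) = -0.00730 × 111195 × 0.530143 = -430.3 m.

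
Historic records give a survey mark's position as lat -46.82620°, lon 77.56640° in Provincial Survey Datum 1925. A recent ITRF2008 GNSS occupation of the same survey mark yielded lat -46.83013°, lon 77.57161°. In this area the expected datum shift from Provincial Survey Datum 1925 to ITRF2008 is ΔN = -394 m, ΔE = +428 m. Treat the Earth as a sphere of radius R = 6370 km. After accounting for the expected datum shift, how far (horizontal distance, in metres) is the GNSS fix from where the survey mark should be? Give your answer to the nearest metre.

53 m

Observed coordinate differences: Δφ = -0.00393°, Δλ = +0.00521°.
Converting to metres (1° lat = 111177 m, cos φ = 0.684214): observed ΔN = -436.9 m, observed ΔE = 396.3 m.
Subtracting the expected shift leaves a residual of -436.9 − (-394) = -42.9 m north and 396.3 − (428) = -31.7 m east.
Residual distance = √((-42.9)² + (-31.7)²) = 53.4 m.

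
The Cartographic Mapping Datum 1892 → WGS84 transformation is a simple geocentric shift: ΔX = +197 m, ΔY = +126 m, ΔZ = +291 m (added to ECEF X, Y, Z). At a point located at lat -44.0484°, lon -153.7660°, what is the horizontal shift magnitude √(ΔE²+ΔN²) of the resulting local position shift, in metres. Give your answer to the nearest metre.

At φ = -44.0484°, λ = -153.7660°: sin φ = -0.695266, cos φ = 0.718753, sin λ = -0.442038, cos λ = -0.896996.
ΔE = −sin λ·ΔX + cos λ·ΔY = −(-0.442038)·(197) + (-0.896996)·(126) = -25.94 m.
ΔN = −sin φ cos λ·ΔX − sin φ sin λ·ΔY + cos φ·ΔZ = −(-0.695266)(-0.896996)(197) − (-0.695266)(-0.442038)(126) + (0.718753)(291) = 47.57 m.
Horizontal magnitude = √(ΔE² + ΔN²) = √((-25.94)² + 47.57²) = 54.19 m.

54 m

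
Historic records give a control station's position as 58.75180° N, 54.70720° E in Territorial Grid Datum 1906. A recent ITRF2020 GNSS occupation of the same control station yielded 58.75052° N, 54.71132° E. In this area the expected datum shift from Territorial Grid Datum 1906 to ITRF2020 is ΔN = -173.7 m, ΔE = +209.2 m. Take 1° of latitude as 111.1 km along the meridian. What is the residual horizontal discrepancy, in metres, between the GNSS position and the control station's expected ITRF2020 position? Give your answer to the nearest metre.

42 m

Observed coordinate differences: Δφ = -0.00128°, Δλ = +0.00412°.
Converting to metres (1° lat = 111100 m, cos φ = 0.518746): observed ΔN = -142.2 m, observed ΔE = 237.4 m.
Subtracting the expected shift leaves a residual of -142.2 − (-173.7) = 31.5 m north and 237.4 − (209.2) = 28.2 m east.
Residual distance = √(31.5² + 28.2²) = 42.3 m.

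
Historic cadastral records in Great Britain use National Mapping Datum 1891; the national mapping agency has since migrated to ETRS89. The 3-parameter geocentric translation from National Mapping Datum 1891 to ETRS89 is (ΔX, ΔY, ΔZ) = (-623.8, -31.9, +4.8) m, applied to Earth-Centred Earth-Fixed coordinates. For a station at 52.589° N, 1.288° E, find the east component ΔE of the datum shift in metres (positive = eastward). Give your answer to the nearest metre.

ΔE = -18 m

The local east axis at (φ, λ) is (−sin λ, cos λ, 0), so ΔE = −sin(1.288°)·(-623.8) + cos(1.288°)·(-31.9) = -17.87 m.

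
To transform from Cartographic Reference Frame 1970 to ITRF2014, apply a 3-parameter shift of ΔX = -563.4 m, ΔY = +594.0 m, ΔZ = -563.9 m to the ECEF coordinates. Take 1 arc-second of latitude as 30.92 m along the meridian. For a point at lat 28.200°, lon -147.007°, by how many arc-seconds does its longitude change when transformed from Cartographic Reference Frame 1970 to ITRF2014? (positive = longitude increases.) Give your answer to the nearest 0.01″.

Δλ = -29.54″

sin φ = 0.472551, cos φ = 0.881303, sin λ = -0.544537, cos λ = -0.838737.
East component: ΔE = −sin λ·ΔX + cos λ·ΔY = −(-0.544537)(-563.4) + (-0.838737)(594.0) = -805.00 m.
1° of latitude spans 3600 × 30.92 = 111312 m; at latitude φ, 1° of longitude spans that × cos φ = 98099.6 m, so Δλ = -805.00 / 98099.6 × 3600 = -29.541″.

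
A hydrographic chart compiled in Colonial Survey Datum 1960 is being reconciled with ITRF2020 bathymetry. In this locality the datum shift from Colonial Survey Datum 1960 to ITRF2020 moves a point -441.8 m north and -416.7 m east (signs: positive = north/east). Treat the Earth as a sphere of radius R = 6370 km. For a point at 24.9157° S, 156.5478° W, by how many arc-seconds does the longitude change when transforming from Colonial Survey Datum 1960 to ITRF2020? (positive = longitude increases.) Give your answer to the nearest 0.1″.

At latitude -24.9157°, cos φ = 0.906929.
One radian of longitude at latitude φ spans R cos φ, so Δλ = ΔE / (R cos φ) = -416.7 / (6370000 × 0.906929) = -7.2129e-05 rad = -14.878″.

Δλ = -14.9″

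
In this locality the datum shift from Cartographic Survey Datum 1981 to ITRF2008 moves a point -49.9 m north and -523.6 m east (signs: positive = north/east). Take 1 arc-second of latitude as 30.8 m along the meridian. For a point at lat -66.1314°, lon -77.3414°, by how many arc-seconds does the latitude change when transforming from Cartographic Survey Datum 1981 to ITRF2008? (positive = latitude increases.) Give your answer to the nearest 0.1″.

Δφ = -1.6″

1″ of latitude = 30.80 m, so Δφ = -49.9 / 30.80 = -1.620″.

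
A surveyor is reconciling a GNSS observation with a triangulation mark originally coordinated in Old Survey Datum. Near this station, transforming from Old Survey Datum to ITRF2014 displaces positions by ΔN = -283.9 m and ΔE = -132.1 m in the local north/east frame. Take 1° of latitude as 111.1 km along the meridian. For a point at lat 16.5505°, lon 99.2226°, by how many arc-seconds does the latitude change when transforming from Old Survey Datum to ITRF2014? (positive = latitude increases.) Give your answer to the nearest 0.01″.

Δφ = -9.20″

1° of latitude = 111.1 km, so Δφ = -283.9 / 111100 = -0.0025554° = -9.199″.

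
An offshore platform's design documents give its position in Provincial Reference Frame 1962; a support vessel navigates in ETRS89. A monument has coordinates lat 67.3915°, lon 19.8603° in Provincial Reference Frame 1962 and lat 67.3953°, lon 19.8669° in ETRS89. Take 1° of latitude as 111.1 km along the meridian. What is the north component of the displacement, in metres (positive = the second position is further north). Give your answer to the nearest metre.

Δφ = 67.3953° − 67.3915° = +0.0038°; Δλ = 19.8669° − 19.8603° = +0.0066°.
ΔN = Δφ × 111100 = 422.2 m; ΔE = Δλ × 111100 × cos(67.3915°) = +0.0066 × 111100 × 0.384432 = 281.9 m.

ΔN = 422 m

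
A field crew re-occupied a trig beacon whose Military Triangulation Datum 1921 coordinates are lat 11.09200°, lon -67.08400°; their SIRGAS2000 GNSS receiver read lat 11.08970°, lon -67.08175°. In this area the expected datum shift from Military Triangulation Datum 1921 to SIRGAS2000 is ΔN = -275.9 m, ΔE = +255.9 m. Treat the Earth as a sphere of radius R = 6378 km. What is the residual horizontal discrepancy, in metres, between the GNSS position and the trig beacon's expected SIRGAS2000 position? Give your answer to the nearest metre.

Observed coordinate differences: Δφ = -0.00230°, Δλ = +0.00225°.
Converting to metres (1° lat = 111317 m, cos φ = 0.981320): observed ΔN = -256.0 m, observed ΔE = 245.8 m.
Subtracting the expected shift leaves a residual of -256.0 − (-275.9) = 19.9 m north and 245.8 − (255.9) = -10.1 m east.
Residual distance = √(19.9² + (-10.1)²) = 22.3 m.

22 m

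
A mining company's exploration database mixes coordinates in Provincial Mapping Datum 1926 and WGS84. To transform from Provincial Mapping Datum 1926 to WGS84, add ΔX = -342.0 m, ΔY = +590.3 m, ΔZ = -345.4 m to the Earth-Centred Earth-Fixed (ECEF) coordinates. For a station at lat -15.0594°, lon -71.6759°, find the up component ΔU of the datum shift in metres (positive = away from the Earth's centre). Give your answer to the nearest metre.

At φ = -15.0594°, λ = -71.6759°: sin φ = -0.259820, cos φ = 0.965657, sin λ = -0.949293, cos λ = 0.314392.
ΔU = cos φ cos λ·ΔX + cos φ sin λ·ΔY + sin φ·ΔZ = (0.965657)(0.314392)(-342.0) + (0.965657)(-0.949293)(590.3) + (-0.259820)(-345.4) = -555.21 m.

ΔU = -555 m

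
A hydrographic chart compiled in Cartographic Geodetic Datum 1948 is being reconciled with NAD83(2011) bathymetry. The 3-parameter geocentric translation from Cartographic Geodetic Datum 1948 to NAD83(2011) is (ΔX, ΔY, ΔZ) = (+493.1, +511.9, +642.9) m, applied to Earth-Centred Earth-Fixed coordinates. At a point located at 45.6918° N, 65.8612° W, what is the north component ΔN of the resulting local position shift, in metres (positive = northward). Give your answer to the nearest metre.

ΔN = 639 m

At φ = 45.6918°, λ = -65.8612°: sin φ = 0.715593, cos φ = 0.698518, sin λ = -0.912557, cos λ = 0.408949.
ΔN = −sin φ cos λ·ΔX − sin φ sin λ·ΔY + cos φ·ΔZ = −(0.715593)(0.408949)(493.1) − (0.715593)(-0.912557)(511.9) + (0.698518)(642.9) = 639.06 m.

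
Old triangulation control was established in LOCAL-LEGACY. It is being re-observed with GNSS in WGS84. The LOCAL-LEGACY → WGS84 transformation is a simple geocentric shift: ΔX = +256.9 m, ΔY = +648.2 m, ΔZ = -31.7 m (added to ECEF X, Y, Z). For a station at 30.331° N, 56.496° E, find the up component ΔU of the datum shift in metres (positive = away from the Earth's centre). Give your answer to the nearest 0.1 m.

ΔU = 572.9 m

At φ = 30.331°, λ = 56.496°: sin φ = 0.504995, cos φ = 0.863122, sin λ = 0.833847, cos λ = 0.551995.
ΔU = cos φ cos λ·ΔX + cos φ sin λ·ΔY + sin φ·ΔZ = (0.863122)(0.551995)(256.9) + (0.863122)(0.833847)(648.2) + (0.504995)(-31.7) = 572.91 m.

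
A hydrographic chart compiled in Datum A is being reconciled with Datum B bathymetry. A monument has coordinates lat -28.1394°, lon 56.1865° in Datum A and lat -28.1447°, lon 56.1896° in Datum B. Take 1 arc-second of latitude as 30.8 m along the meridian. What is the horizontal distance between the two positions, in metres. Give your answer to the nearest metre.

661 m

Δφ = -28.1447° − -28.1394° = -0.0053°; Δλ = 56.1896° − 56.1865° = +0.0031°.
1° of latitude = 3600 × 30.80 = 110880 m.
ΔN = Δφ × 110880 = -587.7 m; ΔE = Δλ × 110880 × cos(-28.1394°) = +0.0031 × 110880 × 0.881803 = 303.1 m.
Distance = √(ΔE² + ΔN²) = √(303.1² + (-587.7)²) = 661.2 m.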